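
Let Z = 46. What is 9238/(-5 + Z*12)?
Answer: 9238/547 ≈ 16.888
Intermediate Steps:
9238/(-5 + Z*12) = 9238/(-5 + 46*12) = 9238/(-5 + 552) = 9238/547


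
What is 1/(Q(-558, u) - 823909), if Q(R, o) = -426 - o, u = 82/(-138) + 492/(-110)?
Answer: -3795/3128332096 ≈ -1.2131e-6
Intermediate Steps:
u = -19229/3795 (u = 82*(-1/138) + 492*(-1/110) = -41/69 - 246/55 = -19229/3795 ≈ -5.0669)
1/(Q(-558, u) - 823909) = 1/((-426 - 1*(-19229/3795)) - 823909) = 1/((-426 + 19229/3795) - 823909) = 1/(-1597441/3795 - 823909) = 1/(-3128332096/3795) = -3795/3128332096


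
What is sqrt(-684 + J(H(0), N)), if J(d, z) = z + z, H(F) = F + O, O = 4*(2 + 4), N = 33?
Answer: I*sqrt(618) ≈ 24.86*I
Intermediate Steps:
O = 24 (O = 4*6 = 24)
H(F) = 24 + F (H(F) = F + 24 = 24 + F)
J(d, z) = 2*z
sqrt(-684 + J(H(0), N)) = sqrt(-684 + 2*33) = sqrt(-684 + 66) = sqrt(-618) = I*sqrt(618)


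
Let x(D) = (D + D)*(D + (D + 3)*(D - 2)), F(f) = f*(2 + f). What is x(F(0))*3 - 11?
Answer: -11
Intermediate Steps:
x(D) = 2*D*(D + (-2 + D)*(3 + D)) (x(D) = (2*D)*(D + (3 + D)*(-2 + D)) = (2*D)*(D + (-2 + D)*(3 + D)) = 2*D*(D + (-2 + D)*(3 + D)))
x(F(0))*3 - 11 = (2*(0*(2 + 0))*(-6 + (0*(2 + 0))² + 2*(0*(2 + 0))))*3 - 11 = (2*(0*2)*(-6 + (0*2)² + 2*(0*2)))*3 - 11 = (2*0*(-6 + 0² + 2*0))*3 - 11 = (2*0*(-6 + 0 + 0))*3 - 11 = (2*0*(-6))*3 - 11 = 0*3 - 11 = 0 - 11 = -11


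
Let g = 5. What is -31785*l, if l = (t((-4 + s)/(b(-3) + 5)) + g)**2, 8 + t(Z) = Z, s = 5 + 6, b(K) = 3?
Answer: -9185865/64 ≈ -1.4353e+5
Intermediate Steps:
s = 11
t(Z) = -8 + Z
l = 289/64 (l = ((-8 + (-4 + 11)/(3 + 5)) + 5)**2 = ((-8 + 7/8) + 5)**2 = (-57/8 + 5)**2 = (-17/8)**2 = 289/64 ≈ 4.5156)
-31785*l = -31785*289/64 = -9185865/64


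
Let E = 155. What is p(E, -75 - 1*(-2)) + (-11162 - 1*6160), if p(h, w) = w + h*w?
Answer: -28710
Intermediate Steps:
p(E, -75 - 1*(-2)) + (-11162 - 1*6160) = (-75 - 1*(-2))*(1 + 155) + (-11162 - 1*6160) = (-75 + 2)*156 + (-11162 - 6160) = -73*156 - 17322 = -11388 - 17322 = -28710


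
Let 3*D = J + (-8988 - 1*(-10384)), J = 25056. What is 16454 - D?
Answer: 22910/3 ≈ 7636.7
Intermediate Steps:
D = 26452/3 (D = (25056 + (-8988 - 1*(-10384)))/3 = (25056 + (-8988 + 10384))/3 = (25056 + 1396)/3 = (⅓)*26452 = 26452/3 ≈ 8817.3)
16454 - D = 16454 - 1*26452/3 = 16454 - 26452/3 = 22910/3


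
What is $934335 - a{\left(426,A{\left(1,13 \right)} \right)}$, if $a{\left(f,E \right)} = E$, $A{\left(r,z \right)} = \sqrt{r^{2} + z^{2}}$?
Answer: $934335 - \sqrt{170} \approx 9.3432 \cdot 10^{5}$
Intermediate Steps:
$934335 - a{\left(426,A{\left(1,13 \right)} \right)} = 934335 - \sqrt{1^{2} + 13^{2}} = 934335 - \sqrt{1 + 169} = 934335 - \sqrt{170}$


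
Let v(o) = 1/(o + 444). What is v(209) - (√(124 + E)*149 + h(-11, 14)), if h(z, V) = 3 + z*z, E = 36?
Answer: -80971/653 - 596*√10 ≈ -2008.7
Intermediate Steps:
v(o) = 1/(444 + o)
h(z, V) = 3 + z²
v(209) - (√(124 + E)*149 + h(-11, 14)) = 1/(444 + 209) - (√(124 + 36)*149 + (3 + (-11)²)) = 1/653 - (√160*149 + (3 + 121)) = 1/653 - ((4*√10)*149 + 124) = 1/653 - (596*√10 + 124) = 1/653 - (124 + 596*√10) = 1/653 + (-124 - 596*√10) = -80971/653 - 596*√10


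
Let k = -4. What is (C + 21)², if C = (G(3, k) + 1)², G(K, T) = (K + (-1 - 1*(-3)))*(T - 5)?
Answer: 3829849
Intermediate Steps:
G(K, T) = (-5 + T)*(2 + K) (G(K, T) = (K + (-1 + 3))*(-5 + T) = (K + 2)*(-5 + T) = (2 + K)*(-5 + T) = (-5 + T)*(2 + K))
C = 1936 (C = ((-10 - 5*3 + 2*(-4) + 3*(-4)) + 1)² = ((-10 - 15 - 8 - 12) + 1)² = (-45 + 1)² = (-44)² = 1936)
(C + 21)² = (1936 + 21)² = 1957² = 3829849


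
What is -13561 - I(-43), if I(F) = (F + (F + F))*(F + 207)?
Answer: 7595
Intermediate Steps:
I(F) = 3*F*(207 + F) (I(F) = (F + 2*F)*(207 + F) = (3*F)*(207 + F) = 3*F*(207 + F))
-13561 - I(-43) = -13561 - 3*(-43)*(207 - 43) = -13561 - 3*(-43)*164 = -13561 - 1*(-21156) = -13561 + 21156 = 7595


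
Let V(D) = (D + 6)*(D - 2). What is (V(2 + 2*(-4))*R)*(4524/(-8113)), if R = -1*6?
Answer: 0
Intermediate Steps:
R = -6
V(D) = (-2 + D)*(6 + D) (V(D) = (6 + D)*(-2 + D) = (-2 + D)*(6 + D))
(V(2 + 2*(-4))*R)*(4524/(-8113)) = ((-12 + (2 + 2*(-4))**2 + 4*(2 + 2*(-4)))*(-6))*(4524/(-8113)) = ((-12 + (2 - 8)**2 + 4*(2 - 8))*(-6))*(4524*(-1/8113)) = ((-12 + (-6)**2 + 4*(-6))*(-6))*(-4524/8113) = ((-12 + 36 - 24)*(-6))*(-4524/8113) = (0*(-6))*(-4524/8113) = 0*(-4524/8113) = 0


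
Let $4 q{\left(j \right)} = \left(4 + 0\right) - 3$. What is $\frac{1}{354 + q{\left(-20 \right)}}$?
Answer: $\frac{4}{1417} \approx 0.0028229$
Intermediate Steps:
$q{\left(j \right)} = \frac{1}{4}$ ($q{\left(j \right)} = \frac{\left(4 + 0\right) - 3}{4} = \frac{4 - 3}{4} = \frac{1}{4} \cdot 1 = \frac{1}{4}$)
$\frac{1}{354 + q{\left(-20 \right)}} = \frac{1}{354 + \frac{1}{4}} = \frac{1}{\frac{1417}{4}} = \frac{4}{1417}$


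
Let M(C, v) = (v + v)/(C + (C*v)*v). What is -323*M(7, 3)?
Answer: -969/35 ≈ -27.686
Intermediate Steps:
M(C, v) = 2*v/(C + C*v**2) (M(C, v) = (2*v)/(C + C*v**2) = 2*v/(C + C*v**2))
-323*M(7, 3) = -646*3/(7*(1 + 3**2)) = -646*3/(7*(1 + 9)) = -646*3/(7*10) = -323*3/35 = -969/35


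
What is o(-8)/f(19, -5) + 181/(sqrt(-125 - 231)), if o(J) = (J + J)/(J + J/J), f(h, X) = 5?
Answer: 16/35 - 181*I*sqrt(89)/178 ≈ 0.45714 - 9.593*I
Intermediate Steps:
o(J) = 2*J/(1 + J) (o(J) = (2*J)/(J + 1) = (2*J)/(1 + J) = 2*J/(1 + J))
o(-8)/f(19, -5) + 181/(sqrt(-125 - 231)) = (2*(-8)/(1 - 8))/5 + 181/(sqrt(-125 - 231)) = (2*(-8)/(-7))*(1/5) + 181/(sqrt(-356)) = (2*(-8)*(-1/7))*(1/5) + 181/((2*I*sqrt(89))) = (16/7)*(1/5) + 181*(-I*sqrt(89)/178) = 16/35 - 181*I*sqrt(89)/178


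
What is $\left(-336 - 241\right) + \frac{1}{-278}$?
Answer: $- \frac{160407}{278} \approx -577.0$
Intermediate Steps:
$\left(-336 - 241\right) + \frac{1}{-278} = -577 - \frac{1}{278} = - \frac{160407}{278}$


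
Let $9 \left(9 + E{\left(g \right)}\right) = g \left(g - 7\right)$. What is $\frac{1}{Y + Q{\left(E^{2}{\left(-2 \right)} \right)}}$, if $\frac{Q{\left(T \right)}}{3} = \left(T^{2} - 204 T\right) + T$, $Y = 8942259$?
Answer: $\frac{1}{8919621} \approx 1.1211 \cdot 10^{-7}$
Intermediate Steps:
$E{\left(g \right)} = -9 + \frac{g \left(-7 + g\right)}{9}$ ($E{\left(g \right)} = -9 + \frac{g \left(g - 7\right)}{9} = -9 + \frac{g \left(-7 + g\right)}{9}$)
$Q{\left(T \right)} = - 609 T + 3 T^{2}$ ($Q{\left(T \right)} = 3 \left(\left(T^{2} - 204 T\right) + T\right) = 3 \left(T^{2} - 203 T\right) = - 609 T + 3 T^{2}$)
$\frac{1}{Y + Q{\left(E^{2}{\left(-2 \right)} \right)}} = \frac{1}{8942259 + 3 \left(-9 - - \frac{14}{9} + \frac{\left(-2\right)^{2}}{9}\right)^{2} \left(-203 + \left(-9 - - \frac{14}{9} + \frac{\left(-2\right)^{2}}{9}\right)^{2}\right)} = \frac{1}{8942259 + 3 \left(-9 + \frac{14}{9} + \frac{1}{9} \cdot 4\right)^{2} \left(-203 + \left(-9 + \frac{14}{9} + \frac{1}{9} \cdot 4\right)^{2}\right)} = \frac{1}{8942259 + 3 \left(-9 + \frac{14}{9} + \frac{4}{9}\right)^{2} \left(-203 + \left(-9 + \frac{14}{9} + \frac{4}{9}\right)^{2}\right)} = \frac{1}{8942259 + 3 \left(-7\right)^{2} \left(-203 + \left(-7\right)^{2}\right)} = \frac{1}{8942259 + 3 \cdot 49 \left(-203 + 49\right)} = \frac{1}{8942259 + 3 \cdot 49 \left(-154\right)} = \frac{1}{8942259 - 22638} = \frac{1}{8919621}$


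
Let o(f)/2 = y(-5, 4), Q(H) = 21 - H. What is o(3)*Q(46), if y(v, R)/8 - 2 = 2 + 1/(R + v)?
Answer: -1200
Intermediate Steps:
y(v, R) = 32 + 8/(R + v) (y(v, R) = 16 + 8*(2 + 1/(R + v)) = 16 + (16 + 8/(R + v)) = 32 + 8/(R + v))
o(f) = 48 (o(f) = 2*(8*(1 + 4*4 + 4*(-5))/(4 - 5)) = 2*(8*(1 + 16 - 20)/(-1)) = 2*(8*(-1)*(-3)) = 2*24 = 48)
o(3)*Q(46) = 48*(21 - 1*46) = 48*(21 - 46) = 48*(-25) = -1200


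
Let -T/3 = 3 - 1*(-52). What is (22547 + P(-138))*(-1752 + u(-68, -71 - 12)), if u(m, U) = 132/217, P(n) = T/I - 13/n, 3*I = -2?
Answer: -8663131116/217 ≈ -3.9922e+7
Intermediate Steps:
I = -⅔ (I = (⅓)*(-2) = -⅔ ≈ -0.66667)
T = -165 (T = -3*(3 - 1*(-52)) = -3*(3 + 52) = -3*55 = -165)
P(n) = 495/2 - 13/n (P(n) = -165/(-⅔) - 13/n = -165*(-3/2) - 13/n = 495/2 - 13/n)
u(m, U) = 132/217 (u(m, U) = 132*(1/217) = 132/217)
(22547 + P(-138))*(-1752 + u(-68, -71 - 12)) = (22547 + (495/2 - 13/(-138)))*(-1752 + 132/217) = (22547 + (495/2 - 13*(-1/138)))*(-380052/217) = (22547 + (495/2 + 13/138))*(-380052/217) = (22547 + 17084/69)*(-380052/217) = (1572827/69)*(-380052/217) = -8663131116/217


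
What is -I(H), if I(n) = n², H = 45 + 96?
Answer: -19881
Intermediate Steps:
H = 141
-I(H) = -1*141² = -1*19881 = -19881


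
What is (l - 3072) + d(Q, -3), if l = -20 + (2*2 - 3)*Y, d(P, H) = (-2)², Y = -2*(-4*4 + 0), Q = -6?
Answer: -3056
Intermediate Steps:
Y = 32 (Y = -2*(-16 + 0) = -2*(-16) = 32)
d(P, H) = 4
l = 12 (l = -20 + (2*2 - 3)*32 = -20 + (4 - 3)*32 = -20 + 1*32 = -20 + 32 = 12)
(l - 3072) + d(Q, -3) = (12 - 3072) + 4 = -3060 + 4 = -3056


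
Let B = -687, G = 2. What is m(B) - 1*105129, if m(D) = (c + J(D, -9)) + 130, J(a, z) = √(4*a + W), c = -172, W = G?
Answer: -105171 + I*√2746 ≈ -1.0517e+5 + 52.402*I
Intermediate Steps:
W = 2
J(a, z) = √(2 + 4*a) (J(a, z) = √(4*a + 2) = √(2 + 4*a))
m(D) = -42 + √(2 + 4*D) (m(D) = (-172 + √(2 + 4*D)) + 130 = -42 + √(2 + 4*D))
m(B) - 1*105129 = (-42 + √(2 + 4*(-687))) - 1*105129 = (-42 + √(2 - 2748)) - 105129 = (-42 + √(-2746)) - 105129 = (-42 + I*√2746) - 105129 = -105171 + I*√2746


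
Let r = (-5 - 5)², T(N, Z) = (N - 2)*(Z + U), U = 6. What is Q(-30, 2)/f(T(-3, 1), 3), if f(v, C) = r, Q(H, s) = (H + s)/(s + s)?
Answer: -7/100 ≈ -0.070000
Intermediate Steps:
Q(H, s) = (H + s)/(2*s) (Q(H, s) = (H + s)/((2*s)) = (H + s)*(1/(2*s)) = (H + s)/(2*s))
T(N, Z) = (-2 + N)*(6 + Z) (T(N, Z) = (N - 2)*(Z + 6) = (-2 + N)*(6 + Z))
r = 100 (r = (-10)² = 100)
f(v, C) = 100
Q(-30, 2)/f(T(-3, 1), 3) = ((½)*(-30 + 2)/2)/100 = ((½)*(½)*(-28))*(1/100) = -7*1/100 = -7/100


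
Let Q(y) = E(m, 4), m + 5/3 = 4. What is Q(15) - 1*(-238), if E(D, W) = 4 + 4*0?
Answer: 242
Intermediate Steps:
m = 7/3 (m = -5/3 + 4 = 7/3 ≈ 2.3333)
E(D, W) = 4 (E(D, W) = 4 + 0 = 4)
Q(y) = 4
Q(15) - 1*(-238) = 4 - 1*(-238) = 4 + 238 = 242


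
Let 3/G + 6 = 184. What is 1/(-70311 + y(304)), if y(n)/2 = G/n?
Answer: -27056/1902334413 ≈ -1.4223e-5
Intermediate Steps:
G = 3/178 (G = 3/(-6 + 184) = 3/178 ≈ 0.016854)
y(n) = 3/(89*n) (y(n) = 2*(3/(178*n)) = 3/(89*n))
1/(-70311 + y(304)) = 1/(-70311 + (3/89)/304) = 1/(-70311 + (3/89)*(1/304)) = 1/(-70311 + 3/27056) = 1/(-1902334413/27056) = -27056/1902334413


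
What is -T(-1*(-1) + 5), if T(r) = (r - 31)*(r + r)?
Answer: 300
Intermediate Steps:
T(r) = 2*r*(-31 + r) (T(r) = (-31 + r)*(2*r) = 2*r*(-31 + r))
-T(-1*(-1) + 5) = -2*(-1*(-1) + 5)*(-31 + (-1*(-1) + 5)) = -2*(1 + 5)*(-31 + (1 + 5)) = -2*6*(-31 + 6) = -2*6*(-25) = -1*(-300) = 300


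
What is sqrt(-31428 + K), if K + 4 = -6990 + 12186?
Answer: 2*I*sqrt(6559) ≈ 161.98*I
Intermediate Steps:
K = 5192 (K = -4 + (-6990 + 12186) = -4 + 5196 = 5192)
sqrt(-31428 + K) = sqrt(-31428 + 5192) = sqrt(-26236) = 2*I*sqrt(6559)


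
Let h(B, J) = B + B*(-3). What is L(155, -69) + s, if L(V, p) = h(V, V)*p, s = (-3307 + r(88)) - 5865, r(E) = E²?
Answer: 19962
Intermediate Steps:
s = -1428 (s = (-3307 + 88²) - 5865 = (-3307 + 7744) - 5865 = 4437 - 5865 = -1428)
h(B, J) = -2*B (h(B, J) = B - 3*B = -2*B)
L(V, p) = -2*V*p (L(V, p) = (-2*V)*p = -2*V*p)
L(155, -69) + s = -2*155*(-69) - 1428 = 21390 - 1428 = 19962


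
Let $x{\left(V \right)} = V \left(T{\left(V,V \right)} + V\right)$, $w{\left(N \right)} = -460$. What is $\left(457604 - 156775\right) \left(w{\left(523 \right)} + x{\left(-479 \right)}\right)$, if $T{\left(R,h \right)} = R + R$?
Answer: $206929138427$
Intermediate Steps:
$T{\left(R,h \right)} = 2 R$
$x{\left(V \right)} = 3 V^{2}$ ($x{\left(V \right)} = V \left(2 V + V\right) = V 3 V = 3 V^{2}$)
$\left(457604 - 156775\right) \left(w{\left(523 \right)} + x{\left(-479 \right)}\right) = \left(457604 - 156775\right) \left(-460 + 3 \left(-479\right)^{2}\right) = 300829 \left(-460 + 3 \cdot 229441\right) = 300829 \left(-460 + 688323\right) = 300829 \cdot 687863 = 206929138427$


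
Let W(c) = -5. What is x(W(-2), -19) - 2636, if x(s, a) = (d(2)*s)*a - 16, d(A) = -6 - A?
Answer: -3412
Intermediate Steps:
x(s, a) = -16 - 8*a*s (x(s, a) = ((-6 - 1*2)*s)*a - 16 = ((-6 - 2)*s)*a - 16 = (-8*s)*a - 16 = -8*a*s - 16 = -16 - 8*a*s)
x(W(-2), -19) - 2636 = (-16 - 8*(-19)*(-5)) - 2636 = (-16 - 760) - 2636 = -776 - 2636 = -3412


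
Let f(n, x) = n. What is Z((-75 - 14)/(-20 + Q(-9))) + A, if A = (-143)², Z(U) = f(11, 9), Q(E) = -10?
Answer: 20460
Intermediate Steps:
Z(U) = 11
A = 20449
Z((-75 - 14)/(-20 + Q(-9))) + A = 11 + 20449 = 20460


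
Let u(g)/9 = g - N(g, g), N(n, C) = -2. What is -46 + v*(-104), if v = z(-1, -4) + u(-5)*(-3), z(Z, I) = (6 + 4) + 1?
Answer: -9614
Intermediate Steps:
z(Z, I) = 11 (z(Z, I) = 10 + 1 = 11)
u(g) = 18 + 9*g (u(g) = 9*(g - 1*(-2)) = 9*(g + 2) = 9*(2 + g) = 18 + 9*g)
v = 92 (v = 11 + (18 + 9*(-5))*(-3) = 11 + (18 - 45)*(-3) = 11 - 27*(-3) = 11 + 81 = 92)
-46 + v*(-104) = -46 + 92*(-104) = -46 - 9568 = -9614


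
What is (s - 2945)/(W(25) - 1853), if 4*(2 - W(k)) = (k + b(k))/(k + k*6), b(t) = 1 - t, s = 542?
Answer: 1682100/1295701 ≈ 1.2982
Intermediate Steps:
W(k) = 2 - 1/(28*k) (W(k) = 2 - (k + (1 - k))/(4*(k + k*6)) = 2 - 1/(4*(k + 6*k)) = 2 - 1/(4*(7*k)) = 2 - 1/(7*k)/4 = 2 - 1/(28*k))
(s - 2945)/(W(25) - 1853) = (542 - 2945)/((2 - 1/28/25) - 1853) = -2403/((2 - 1/28*1/25) - 1853) = -2403/((2 - 1/700) - 1853) = -2403/(1399/700 - 1853) = -2403/(-1295701/700) = -2403*(-700/1295701) = 1682100/1295701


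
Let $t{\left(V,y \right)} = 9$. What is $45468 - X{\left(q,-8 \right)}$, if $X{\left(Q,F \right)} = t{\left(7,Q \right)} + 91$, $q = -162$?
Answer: $45368$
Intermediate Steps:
$X{\left(Q,F \right)} = 100$ ($X{\left(Q,F \right)} = 9 + 91 = 100$)
$45468 - X{\left(q,-8 \right)} = 45468 - 100 = 45368$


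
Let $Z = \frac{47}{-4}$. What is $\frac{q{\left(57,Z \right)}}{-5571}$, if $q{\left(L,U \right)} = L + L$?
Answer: $- \frac{38}{1857} \approx -0.020463$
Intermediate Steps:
$Z = - \frac{47}{4}$ ($Z = 47 \left(- \frac{1}{4}\right) = - \frac{47}{4} \approx -11.75$)
$q{\left(L,U \right)} = 2 L$
$\frac{q{\left(57,Z \right)}}{-5571} = \frac{2 \cdot 57}{-5571} = 114 \left(- \frac{1}{5571}\right) = - \frac{38}{1857}$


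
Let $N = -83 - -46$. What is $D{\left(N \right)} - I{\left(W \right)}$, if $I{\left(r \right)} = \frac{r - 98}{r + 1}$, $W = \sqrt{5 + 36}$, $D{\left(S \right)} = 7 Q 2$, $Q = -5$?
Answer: $- \frac{2939}{40} + \frac{99 \sqrt{41}}{40} \approx -57.627$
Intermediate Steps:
$N = -37$ ($N = -83 + 46 = -37$)
$D{\left(S \right)} = -70$ ($D{\left(S \right)} = 7 \left(-5\right) 2 = \left(-35\right) 2 = -70$)
$W = \sqrt{41} \approx 6.4031$
$I{\left(r \right)} = \frac{-98 + r}{1 + r}$
$D{\left(N \right)} - I{\left(W \right)} = -70 - \frac{-98 + \sqrt{41}}{1 + \sqrt{41}}$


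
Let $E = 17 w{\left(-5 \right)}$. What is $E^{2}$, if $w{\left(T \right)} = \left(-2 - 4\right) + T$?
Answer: $34969$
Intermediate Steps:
$w{\left(T \right)} = -6 + T$
$E = -187$ ($E = 17 \left(-6 - 5\right) = 17 \left(-11\right) = -187$)
$E^{2} = \left(-187\right)^{2} = 34969$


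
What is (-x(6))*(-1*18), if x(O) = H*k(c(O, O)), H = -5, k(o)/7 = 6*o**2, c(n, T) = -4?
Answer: -60480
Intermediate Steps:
k(o) = 42*o**2 (k(o) = 7*(6*o**2) = 42*o**2)
x(O) = -3360 (x(O) = -210*(-4)**2 = -210*16 = -5*672 = -3360)
(-x(6))*(-1*18) = (-1*(-3360))*(-1*18) = 3360*(-18) = -60480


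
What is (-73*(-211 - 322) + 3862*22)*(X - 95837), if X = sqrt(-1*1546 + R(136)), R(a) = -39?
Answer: -11871616701 + 123873*I*sqrt(1585) ≈ -1.1872e+10 + 4.9316e+6*I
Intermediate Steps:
X = I*sqrt(1585) (X = sqrt(-1*1546 - 39) = sqrt(-1546 - 39) = sqrt(-1585) = I*sqrt(1585) ≈ 39.812*I)
(-73*(-211 - 322) + 3862*22)*(X - 95837) = (-73*(-211 - 322) + 3862*22)*(I*sqrt(1585) - 95837) = (-73*(-533) + 84964)*(-95837 + I*sqrt(1585)) = (38909 + 84964)*(-95837 + I*sqrt(1585)) = 123873*(-95837 + I*sqrt(1585)) = -11871616701 + 123873*I*sqrt(1585)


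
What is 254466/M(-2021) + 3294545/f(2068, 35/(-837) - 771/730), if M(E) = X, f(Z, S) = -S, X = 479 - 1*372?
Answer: 215561709014832/71783839 ≈ 3.0029e+6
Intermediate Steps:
X = 107 (X = 479 - 372 = 107)
M(E) = 107
254466/M(-2021) + 3294545/f(2068, 35/(-837) - 771/730) = 254466/107 + 3294545/((-(35/(-837) - 771/730))) = 254466*(1/107) + 3294545/((-(35*(-1/837) - 771*1/730))) = 254466/107 + 3294545/((-(-35/837 - 771/730))) = 254466/107 + 3294545/((-1*(-670877/611010))) = 254466/107 + 3294545/(670877/611010) = 254466/107 + 3294545*(611010/670877) = 254466/107 + 2012999940450/670877 = 215561709014832/71783839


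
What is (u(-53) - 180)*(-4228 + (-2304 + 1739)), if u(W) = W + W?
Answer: 1370798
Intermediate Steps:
u(W) = 2*W
(u(-53) - 180)*(-4228 + (-2304 + 1739)) = (2*(-53) - 180)*(-4228 + (-2304 + 1739)) = (-106 - 180)*(-4228 - 565) = -286*(-4793) = 1370798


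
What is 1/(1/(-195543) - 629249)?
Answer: -195543/123045237208 ≈ -1.5892e-6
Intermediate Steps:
1/(1/(-195543) - 629249) = 1/(-1/195543 - 629249) = 1/(-123045237208/195543) = -195543/123045237208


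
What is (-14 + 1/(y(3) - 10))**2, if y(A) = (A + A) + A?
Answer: 225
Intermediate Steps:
y(A) = 3*A (y(A) = 2*A + A = 3*A)
(-14 + 1/(y(3) - 10))**2 = (-14 + 1/(3*3 - 10))**2 = (-14 + 1/(9 - 10))**2 = (-14 + 1/(-1))**2 = (-14 - 1)**2 = (-15)**2 = 225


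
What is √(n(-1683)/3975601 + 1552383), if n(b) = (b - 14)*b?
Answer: 3*√2726227862552372626/3975601 ≈ 1245.9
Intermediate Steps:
n(b) = b*(-14 + b) (n(b) = (-14 + b)*b = b*(-14 + b))
√(n(-1683)/3975601 + 1552383) = √(-1683*(-14 - 1683)/3975601 + 1552383) = √(-1683*(-1697)*(1/3975601) + 1552383) = √(2856051*(1/3975601) + 1552383) = √(2856051/3975601 + 1552383) = √(6171658263234/3975601) = 3*√2726227862552372626/3975601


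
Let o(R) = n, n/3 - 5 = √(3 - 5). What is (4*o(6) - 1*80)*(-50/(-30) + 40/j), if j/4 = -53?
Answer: -4700/159 + 940*I*√2/53 ≈ -29.56 + 25.082*I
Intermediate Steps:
j = -212 (j = 4*(-53) = -212)
n = 15 + 3*I*√2 (n = 15 + 3*√(3 - 5) = 15 + 3*√(-2) = 15 + 3*(I*√2) = 15 + 3*I*√2 ≈ 15.0 + 4.2426*I)
o(R) = 15 + 3*I*√2
(4*o(6) - 1*80)*(-50/(-30) + 40/j) = (4*(15 + 3*I*√2) - 1*80)*(-50/(-30) + 40/(-212)) = ((60 + 12*I*√2) - 80)*(-50*(-1/30) + 40*(-1/212)) = (-20 + 12*I*√2)*(5/3 - 10/53) = (-20 + 12*I*√2)*(235/159) = -4700/159 + 940*I*√2/53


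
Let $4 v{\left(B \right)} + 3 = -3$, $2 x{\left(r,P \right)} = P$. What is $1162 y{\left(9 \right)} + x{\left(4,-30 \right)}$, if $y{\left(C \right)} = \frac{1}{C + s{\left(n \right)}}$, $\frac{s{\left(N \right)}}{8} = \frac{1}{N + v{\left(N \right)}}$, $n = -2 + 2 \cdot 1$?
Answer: $\frac{3321}{11} \approx 301.91$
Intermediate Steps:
$n = 0$ ($n = -2 + 2 = 0$)
$x{\left(r,P \right)} = \frac{P}{2}$
$v{\left(B \right)} = - \frac{3}{2}$ ($v{\left(B \right)} = - \frac{3}{4} + \frac{1}{4} \left(-3\right) = - \frac{3}{4} - \frac{3}{4} = - \frac{3}{2}$)
$s{\left(N \right)} = \frac{8}{- \frac{3}{2} + N}$ ($s{\left(N \right)} = \frac{8}{N - \frac{3}{2}} = \frac{8}{- \frac{3}{2} + N}$)
$y{\left(C \right)} = \frac{1}{- \frac{16}{3} + C}$ ($y{\left(C \right)} = \frac{1}{C + \frac{16}{-3 + 2 \cdot 0}} = \frac{1}{C + \frac{16}{-3 + 0}} = \frac{1}{C + \frac{16}{-3}} = \frac{1}{C + 16 \left(- \frac{1}{3}\right)} = \frac{1}{C - \frac{16}{3}} = \frac{1}{- \frac{16}{3} + C}$)
$1162 y{\left(9 \right)} + x{\left(4,-30 \right)} = 1162 \frac{3}{-16 + 3 \cdot 9} + \frac{1}{2} \left(-30\right) = 1162 \frac{3}{-16 + 27} - 15 = 1162 \cdot \frac{3}{11} - 15 = \frac{3486}{11} - 15 = \frac{3321}{11}$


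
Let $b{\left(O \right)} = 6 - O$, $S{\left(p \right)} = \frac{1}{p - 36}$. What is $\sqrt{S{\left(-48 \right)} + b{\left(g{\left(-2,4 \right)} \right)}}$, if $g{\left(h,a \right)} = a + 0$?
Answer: $\frac{\sqrt{3507}}{42} \approx 1.41$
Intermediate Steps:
$S{\left(p \right)} = \frac{1}{-36 + p}$
$g{\left(h,a \right)} = a$
$\sqrt{S{\left(-48 \right)} + b{\left(g{\left(-2,4 \right)} \right)}} = \sqrt{\frac{1}{-36 - 48} + \left(6 - 4\right)} = \sqrt{\frac{1}{-84} + \left(6 - 4\right)} = \sqrt{- \frac{1}{84} + 2} = \sqrt{\frac{167}{84}} = \frac{\sqrt{3507}}{42}$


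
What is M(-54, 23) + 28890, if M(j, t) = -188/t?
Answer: 664282/23 ≈ 28882.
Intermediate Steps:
M(-54, 23) + 28890 = -188/23 + 28890 = 664282/23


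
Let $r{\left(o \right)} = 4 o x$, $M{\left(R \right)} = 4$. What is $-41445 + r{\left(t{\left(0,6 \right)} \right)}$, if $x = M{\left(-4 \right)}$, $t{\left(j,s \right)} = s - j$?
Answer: $-41349$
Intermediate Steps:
$x = 4$
$r{\left(o \right)} = 16 o$ ($r{\left(o \right)} = 4 o 4 = 16 o$)
$-41445 + r{\left(t{\left(0,6 \right)} \right)} = -41445 + 16 \left(6 - 0\right) = -41445 + 16 \left(6 + 0\right) = -41445 + 16 \cdot 6 = -41445 + 96 = -41349$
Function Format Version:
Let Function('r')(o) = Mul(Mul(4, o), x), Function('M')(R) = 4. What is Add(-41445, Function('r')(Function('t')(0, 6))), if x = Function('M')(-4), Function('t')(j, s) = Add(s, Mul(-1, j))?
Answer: -41349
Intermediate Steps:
x = 4
Function('r')(o) = Mul(16, o) (Function('r')(o) = Mul(Mul(4, o), 4) = Mul(16, o))
Add(-41445, Function('r')(Function('t')(0, 6))) = Add(-41445, Mul(16, Add(6, Mul(-1, 0)))) = Add(-41445, Mul(16, Add(6, 0))) = Add(-41445, Mul(16, 6)) = Add(-41445, 96) = -41349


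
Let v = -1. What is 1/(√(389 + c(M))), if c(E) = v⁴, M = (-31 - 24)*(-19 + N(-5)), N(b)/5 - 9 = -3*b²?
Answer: √390/390 ≈ 0.050637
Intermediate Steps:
N(b) = 45 - 15*b² (N(b) = 45 + 5*(-3*b²) = 45 - 15*b²)
M = 19195 (M = (-31 - 24)*(-19 + (45 - 15*(-5)²)) = -55*(-19 + (45 - 15*25)) = -55*(-19 + (45 - 375)) = -55*(-19 - 330) = -55*(-349) = 19195)
c(E) = 1 (c(E) = (-1)⁴ = 1)
1/(√(389 + c(M))) = 1/(√(389 + 1)) = 1/(√390) = √390/390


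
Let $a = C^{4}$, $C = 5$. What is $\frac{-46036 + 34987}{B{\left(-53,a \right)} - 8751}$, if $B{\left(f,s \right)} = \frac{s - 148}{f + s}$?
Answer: $\frac{2106676}{1668365} \approx 1.2627$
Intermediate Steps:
$a = 625$ ($a = 5^{4} = 625$)
$B{\left(f,s \right)} = \frac{-148 + s}{f + s}$
$\frac{-46036 + 34987}{B{\left(-53,a \right)} - 8751} = \frac{-46036 + 34987}{\frac{-148 + 625}{-53 + 625} - 8751} = - \frac{11049}{\frac{1}{572} \cdot 477 + \left(-23401 + 14650\right)} = - \frac{11049}{\frac{1}{572} \cdot 477 - 8751} = - \frac{11049}{\frac{477}{572} - 8751} = - \frac{11049}{- \frac{5005095}{572}} = \left(-11049\right) \left(- \frac{572}{5005095}\right) = \frac{2106676}{1668365}$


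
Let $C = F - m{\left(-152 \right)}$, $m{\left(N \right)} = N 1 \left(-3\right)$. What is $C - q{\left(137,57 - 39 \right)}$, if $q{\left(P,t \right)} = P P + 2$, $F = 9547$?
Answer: $-9680$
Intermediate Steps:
$m{\left(N \right)} = - 3 N$ ($m{\left(N \right)} = N \left(-3\right) = - 3 N$)
$q{\left(P,t \right)} = 2 + P^{2}$ ($q{\left(P,t \right)} = P^{2} + 2 = 2 + P^{2}$)
$C = 9091$ ($C = 9547 - \left(-3\right) \left(-152\right) = 9547 - 456 = 9091$)
$C - q{\left(137,57 - 39 \right)} = 9091 - \left(2 + 137^{2}\right) = 9091 - \left(2 + 18769\right) = 9091 - 18771 = -9680$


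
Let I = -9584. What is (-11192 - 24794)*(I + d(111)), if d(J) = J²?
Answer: -98493682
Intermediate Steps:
(-11192 - 24794)*(I + d(111)) = (-11192 - 24794)*(-9584 + 111²) = -35986*(-9584 + 12321) = -35986*2737 = -98493682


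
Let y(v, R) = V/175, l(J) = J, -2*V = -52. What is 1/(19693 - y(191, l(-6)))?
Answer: 175/3446249 ≈ 5.0780e-5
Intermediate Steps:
V = 26 (V = -½*(-52) = 26)
y(v, R) = 26/175
1/(19693 - y(191, l(-6))) = 1/(19693 - 1*26/175) = 1/(19693 - 26/175) = 1/(3446249/175) = 175/3446249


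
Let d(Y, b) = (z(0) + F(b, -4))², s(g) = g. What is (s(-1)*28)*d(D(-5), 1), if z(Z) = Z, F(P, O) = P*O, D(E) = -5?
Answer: -448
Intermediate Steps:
F(P, O) = O*P
d(Y, b) = 16*b² (d(Y, b) = (0 - 4*b)² = (-4*b)² = 16*b²)
(s(-1)*28)*d(D(-5), 1) = (-1*28)*(16*1²) = -448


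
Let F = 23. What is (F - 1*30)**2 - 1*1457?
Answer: -1408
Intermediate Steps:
(F - 1*30)**2 - 1*1457 = (23 - 1*30)**2 - 1*1457 = (23 - 30)**2 - 1457 = (-7)**2 - 1457 = 49 - 1457 = -1408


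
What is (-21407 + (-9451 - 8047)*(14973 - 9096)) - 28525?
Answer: -102885678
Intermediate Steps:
(-21407 + (-9451 - 8047)*(14973 - 9096)) - 28525 = (-21407 - 17498*5877) - 28525 = (-21407 - 102835746) - 28525 = -102857153 - 28525 = -102885678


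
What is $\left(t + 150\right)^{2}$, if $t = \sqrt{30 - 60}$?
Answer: $\left(150 + i \sqrt{30}\right)^{2} \approx 22470.0 + 1643.2 i$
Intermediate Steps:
$t = i \sqrt{30}$ ($t = \sqrt{-30} = i \sqrt{30} \approx 5.4772 i$)
$\left(t + 150\right)^{2} = \left(i \sqrt{30} + 150\right)^{2} = \left(150 + i \sqrt{30}\right)^{2}$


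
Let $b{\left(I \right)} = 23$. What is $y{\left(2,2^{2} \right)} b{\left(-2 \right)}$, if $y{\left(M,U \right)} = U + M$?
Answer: $138$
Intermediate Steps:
$y{\left(M,U \right)} = M + U$
$y{\left(2,2^{2} \right)} b{\left(-2 \right)} = \left(2 + 2^{2}\right) 23 = \left(2 + 4\right) 23 = 6 \cdot 23 = 138$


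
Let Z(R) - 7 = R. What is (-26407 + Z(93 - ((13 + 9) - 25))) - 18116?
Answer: -44420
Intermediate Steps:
Z(R) = 7 + R
(-26407 + Z(93 - ((13 + 9) - 25))) - 18116 = (-26407 + (7 + (93 - ((13 + 9) - 25)))) - 18116 = (-26407 + (7 + (93 - (22 - 25)))) - 18116 = (-26407 + (7 + (93 - 1*(-3)))) - 18116 = (-26407 + (7 + (93 + 3))) - 18116 = (-26407 + (7 + 96)) - 18116 = (-26407 + 103) - 18116 = -26304 - 18116 = -44420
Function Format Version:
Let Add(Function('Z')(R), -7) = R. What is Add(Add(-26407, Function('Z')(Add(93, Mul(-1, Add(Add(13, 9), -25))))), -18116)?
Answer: -44420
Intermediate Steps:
Function('Z')(R) = Add(7, R)
Add(Add(-26407, Function('Z')(Add(93, Mul(-1, Add(Add(13, 9), -25))))), -18116) = Add(Add(-26407, Add(7, Add(93, Mul(-1, Add(Add(13, 9), -25))))), -18116) = Add(Add(-26407, Add(7, Add(93, Mul(-1, Add(22, -25))))), -18116) = Add(Add(-26407, Add(7, Add(93, Mul(-1, -3)))), -18116) = Add(Add(-26407, Add(7, Add(93, 3))), -18116) = Add(Add(-26407, Add(7, 96)), -18116) = Add(Add(-26407, 103), -18116) = Add(-26304, -18116) = -44420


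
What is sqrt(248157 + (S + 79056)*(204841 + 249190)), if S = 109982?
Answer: sqrt(85829360335) ≈ 2.9297e+5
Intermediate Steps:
sqrt(248157 + (S + 79056)*(204841 + 249190)) = sqrt(248157 + (109982 + 79056)*(204841 + 249190)) = sqrt(248157 + 189038*454031) = sqrt(248157 + 85829112178) = sqrt(85829360335)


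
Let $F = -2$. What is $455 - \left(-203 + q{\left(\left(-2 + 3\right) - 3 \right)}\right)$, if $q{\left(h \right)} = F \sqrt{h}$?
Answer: $658 + 2 i \sqrt{2} \approx 658.0 + 2.8284 i$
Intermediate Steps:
$q{\left(h \right)} = - 2 \sqrt{h}$
$455 - \left(-203 + q{\left(\left(-2 + 3\right) - 3 \right)}\right) = 455 + \left(203 - - 2 \sqrt{\left(-2 + 3\right) - 3}\right) = 455 + \left(203 - - 2 \sqrt{1 - 3}\right) = 455 + \left(203 - - 2 \sqrt{-2}\right) = 455 + \left(203 - - 2 i \sqrt{2}\right) = 455 + \left(203 + 2 i \sqrt{2}\right) = 658 + 2 i \sqrt{2}$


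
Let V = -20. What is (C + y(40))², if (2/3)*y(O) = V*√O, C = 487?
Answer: 273169 - 58440*√10 ≈ 88366.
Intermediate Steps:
y(O) = -30*√O (y(O) = 3*(-20*√O)/2 = -30*√O)
(C + y(40))² = (487 - 60*√10)²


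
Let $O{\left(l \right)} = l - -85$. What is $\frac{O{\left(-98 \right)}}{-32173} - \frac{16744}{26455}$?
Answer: $- \frac{41412369}{65472055} \approx -0.63252$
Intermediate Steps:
$O{\left(l \right)} = 85 + l$ ($O{\left(l \right)} = l + 85 = 85 + l$)
$\frac{O{\left(-98 \right)}}{-32173} - \frac{16744}{26455} = \frac{85 - 98}{-32173} - \frac{16744}{26455} = \left(-13\right) \left(- \frac{1}{32173}\right) - \frac{1288}{2035} = \frac{13}{32173} - \frac{1288}{2035} = - \frac{41412369}{65472055}$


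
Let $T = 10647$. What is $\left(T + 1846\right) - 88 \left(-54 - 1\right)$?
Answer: $17333$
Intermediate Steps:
$\left(T + 1846\right) - 88 \left(-54 - 1\right) = \left(10647 + 1846\right) - 88 \left(-54 - 1\right) = 12493 - -4840 = 12493 + 4840 = 17333$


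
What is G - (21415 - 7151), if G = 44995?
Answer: 30731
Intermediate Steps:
G - (21415 - 7151) = 44995 - (21415 - 7151) = 44995 - 1*14264 = 44995 - 14264 = 30731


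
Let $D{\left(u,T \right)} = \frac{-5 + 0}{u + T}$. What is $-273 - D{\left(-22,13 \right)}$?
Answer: $- \frac{2462}{9} \approx -273.56$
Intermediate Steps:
$D{\left(u,T \right)} = - \frac{5}{T + u}$
$-273 - D{\left(-22,13 \right)} = -273 - - \frac{5}{13 - 22} = -273 - - \frac{5}{-9} = -273 - \left(-5\right) \left(- \frac{1}{9}\right) = -273 - \frac{5}{9} = - \frac{2462}{9}$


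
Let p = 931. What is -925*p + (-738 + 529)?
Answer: -861384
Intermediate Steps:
-925*p + (-738 + 529) = -925*931 + (-738 + 529) = -861175 - 209 = -861384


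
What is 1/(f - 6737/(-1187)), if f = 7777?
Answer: 1187/9238036 ≈ 0.00012849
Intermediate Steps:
1/(f - 6737/(-1187)) = 1/(7777 - 6737/(-1187)) = 1/(7777 - 6737*(-1/1187)) = 1/(7777 + 6737/1187) = 1/(9238036/1187) = 1187/9238036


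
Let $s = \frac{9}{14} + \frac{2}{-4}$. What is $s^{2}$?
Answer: $\frac{1}{49} \approx 0.020408$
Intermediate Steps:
$s = \frac{1}{7}$ ($s = 9 \cdot \frac{1}{14} + 2 \left(- \frac{1}{4}\right) = \frac{9}{14} - \frac{1}{2} = \frac{1}{7} \approx 0.14286$)
$s^{2} = \left(\frac{1}{7}\right)^{2} = \frac{1}{49}$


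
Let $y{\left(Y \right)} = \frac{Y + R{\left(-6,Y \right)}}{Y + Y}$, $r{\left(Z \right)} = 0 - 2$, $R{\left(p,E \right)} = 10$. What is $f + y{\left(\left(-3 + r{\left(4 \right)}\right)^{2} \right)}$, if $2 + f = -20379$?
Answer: $- \frac{203803}{10} \approx -20380.0$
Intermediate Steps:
$r{\left(Z \right)} = -2$ ($r{\left(Z \right)} = 0 - 2 = -2$)
$y{\left(Y \right)} = \frac{10 + Y}{2 Y}$ ($y{\left(Y \right)} = \frac{Y + 10}{Y + Y} = \frac{10 + Y}{2 Y}$)
$f = -20381$ ($f = -2 - 20379 = -20381$)
$f + y{\left(\left(-3 + r{\left(4 \right)}\right)^{2} \right)} = -20381 + \frac{10 + \left(-3 - 2\right)^{2}}{2 \left(-3 - 2\right)^{2}} = -20381 + \frac{10 + \left(-5\right)^{2}}{2 \left(-5\right)^{2}} = -20381 + \frac{10 + 25}{2 \cdot 25} = -20381 + \frac{1}{2} \cdot \frac{1}{25} \cdot 35 = -20381 + \frac{7}{10} = - \frac{203803}{10}$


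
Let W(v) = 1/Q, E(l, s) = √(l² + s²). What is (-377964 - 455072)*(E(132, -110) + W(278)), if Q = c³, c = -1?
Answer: 833036 - 18326792*√61 ≈ -1.4230e+8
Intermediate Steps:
Q = -1 (Q = (-1)³ = -1)
W(v) = -1 (W(v) = 1/(-1) = -1)
(-377964 - 455072)*(E(132, -110) + W(278)) = (-377964 - 455072)*(√(132² + (-110)²) - 1) = -833036*(√(17424 + 12100) - 1) = -833036*(√29524 - 1) = -833036*(22*√61 - 1) = -833036*(-1 + 22*√61) = 833036 - 18326792*√61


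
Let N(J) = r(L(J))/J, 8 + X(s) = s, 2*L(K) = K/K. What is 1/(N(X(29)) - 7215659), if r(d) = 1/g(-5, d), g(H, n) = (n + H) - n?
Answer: -105/757644196 ≈ -1.3859e-7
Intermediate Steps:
L(K) = ½ (L(K) = (K/K)/2 = (½)*1 = ½)
g(H, n) = H (g(H, n) = (H + n) - n = H)
X(s) = -8 + s
r(d) = -⅕ (r(d) = 1/(-5) = -⅕)
N(J) = -1/(5*J)
1/(N(X(29)) - 7215659) = 1/(-1/(5*(-8 + 29)) - 7215659) = 1/(-⅕/21 - 7215659) = 1/(-⅕*1/21 - 7215659) = 1/(-1/105 - 7215659) = 1/(-757644196/105) = -105/757644196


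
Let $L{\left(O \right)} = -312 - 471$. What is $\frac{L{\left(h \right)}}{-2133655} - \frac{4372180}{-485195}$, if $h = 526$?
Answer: $\frac{1865820725117}{207047747545} \approx 9.0116$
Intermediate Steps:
$L{\left(O \right)} = -783$ ($L{\left(O \right)} = -312 - 471 = -783$)
$\frac{L{\left(h \right)}}{-2133655} - \frac{4372180}{-485195} = - \frac{783}{-2133655} - \frac{4372180}{-485195} = \left(-783\right) \left(- \frac{1}{2133655}\right) - - \frac{874436}{97039} = \frac{783}{2133655} + \frac{874436}{97039} = \frac{1865820725117}{207047747545}$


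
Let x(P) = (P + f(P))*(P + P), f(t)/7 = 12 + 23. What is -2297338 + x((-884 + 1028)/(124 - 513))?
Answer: -347662889866/151321 ≈ -2.2975e+6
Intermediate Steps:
f(t) = 245 (f(t) = 7*(12 + 23) = 7*35 = 245)
x(P) = 2*P*(245 + P) (x(P) = (P + 245)*(P + P) = (245 + P)*(2*P) = 2*P*(245 + P))
-2297338 + x((-884 + 1028)/(124 - 513)) = -2297338 + 2*((-884 + 1028)/(124 - 513))*(245 + (-884 + 1028)/(124 - 513)) = -2297338 + 2*(144/(-389))*(245 + 144/(-389)) = -2297338 + 2*(144*(-1/389))*(245 + 144*(-1/389)) = -2297338 + 2*(-144/389)*(245 - 144/389) = -2297338 + 2*(-144/389)*(95161/389) = -2297338 - 27406368/151321 = -347662889866/151321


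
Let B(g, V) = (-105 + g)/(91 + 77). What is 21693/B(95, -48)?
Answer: -1822212/5 ≈ -3.6444e+5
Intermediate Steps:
B(g, V) = -5/8 + g/168 (B(g, V) = (-105 + g)/168 = (-105 + g)*(1/168) = -5/8 + g/168)
21693/B(95, -48) = 21693/(-5/8 + (1/168)*95) = 21693/(-5/8 + 95/168) = 21693/(-5/84) = 21693*(-84/5) = -1822212/5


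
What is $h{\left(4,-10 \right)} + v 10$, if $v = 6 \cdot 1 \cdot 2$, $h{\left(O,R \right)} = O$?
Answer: $124$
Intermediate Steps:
$v = 12$ ($v = 6 \cdot 2 = 12$)
$h{\left(4,-10 \right)} + v 10 = 4 + 12 \cdot 10 = 4 + 120 = 124$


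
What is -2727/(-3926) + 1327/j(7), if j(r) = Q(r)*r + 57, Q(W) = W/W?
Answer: 2692165/125632 ≈ 21.429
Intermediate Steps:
Q(W) = 1
j(r) = 57 + r (j(r) = 1*r + 57 = r + 57 = 57 + r)
-2727/(-3926) + 1327/j(7) = -2727/(-3926) + 1327/(57 + 7) = -2727*(-1/3926) + 1327/64 = 2727/3926 + 1327*(1/64) = 2727/3926 + 1327/64 = 2692165/125632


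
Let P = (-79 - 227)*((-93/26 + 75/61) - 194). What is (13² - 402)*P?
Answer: -11101348143/793 ≈ -1.3999e+7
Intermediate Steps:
P = 47645271/793 (P = -306*((-93*1/26 + 75*(1/61)) - 194) = -306*((-93/26 + 75/61) - 194) = -306*(-3723/1586 - 194) = -306*(-311407/1586) = 47645271/793 ≈ 60082.)
(13² - 402)*P = (13² - 402)*(47645271/793) = (169 - 402)*(47645271/793) = -233*47645271/793 = -11101348143/793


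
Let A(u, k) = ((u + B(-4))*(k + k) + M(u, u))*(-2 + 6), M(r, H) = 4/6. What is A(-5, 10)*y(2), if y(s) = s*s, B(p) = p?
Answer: -8608/3 ≈ -2869.3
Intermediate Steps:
M(r, H) = ⅔ (M(r, H) = 4*(⅙) = ⅔)
y(s) = s²
A(u, k) = 8/3 + 8*k*(-4 + u) (A(u, k) = ((u - 4)*(k + k) + ⅔)*(-2 + 6) = ((-4 + u)*(2*k) + ⅔)*4 = (2*k*(-4 + u) + ⅔)*4 = (⅔ + 2*k*(-4 + u))*4 = 8/3 + 8*k*(-4 + u))
A(-5, 10)*y(2) = (8/3 - 32*10 + 8*10*(-5))*2² = (8/3 - 320 - 400)*4 = -2152/3*4 = -8608/3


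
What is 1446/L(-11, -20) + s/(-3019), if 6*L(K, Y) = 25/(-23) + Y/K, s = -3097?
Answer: 6627362477/558515 ≈ 11866.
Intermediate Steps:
L(K, Y) = -25/138 + Y/(6*K) (L(K, Y) = (25/(-23) + Y/K)/6 = (25*(-1/23) + Y/K)/6 = (-25/23 + Y/K)/6 = -25/138 + Y/(6*K))
1446/L(-11, -20) + s/(-3019) = 1446/(-25/138 + (⅙)*(-20)/(-11)) - 3097/(-3019) = 1446/(-25/138 + (⅙)*(-20)*(-1/11)) - 3097*(-1/3019) = 1446/(-25/138 + 10/33) + 3097/3019 = 1446/(185/1518) + 3097/3019 = 1446*(1518/185) + 3097/3019 = 2195028/185 + 3097/3019 = 6627362477/558515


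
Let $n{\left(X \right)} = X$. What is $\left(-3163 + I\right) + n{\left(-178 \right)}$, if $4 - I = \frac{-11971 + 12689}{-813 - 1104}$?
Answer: $- \frac{6396311}{1917} \approx -3336.6$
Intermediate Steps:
$I = \frac{8386}{1917}$ ($I = 4 - \frac{-11971 + 12689}{-813 - 1104} = 4 - \frac{718}{-1917} = 4 - 718 \left(- \frac{1}{1917}\right) = 4 - - \frac{718}{1917} = 4 + \frac{718}{1917} = \frac{8386}{1917} \approx 4.3745$)
$\left(-3163 + I\right) + n{\left(-178 \right)} = \left(-3163 + \frac{8386}{1917}\right) - 178 = - \frac{6055085}{1917} - 178 = - \frac{6396311}{1917}$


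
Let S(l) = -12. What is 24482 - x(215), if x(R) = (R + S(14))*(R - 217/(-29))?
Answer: -20682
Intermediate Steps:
x(R) = (-12 + R)*(217/29 + R) (x(R) = (R - 12)*(R - 217/(-29)) = (-12 + R)*(R - 217*(-1/29)) = (-12 + R)*(R + 217/29) = (-12 + R)*(217/29 + R))
24482 - x(215) = 24482 - (-2604/29 + 215**2 - 131/29*215) = 24482 - (-2604/29 + 46225 - 28165/29) = 24482 - 1*45164 = 24482 - 45164 = -20682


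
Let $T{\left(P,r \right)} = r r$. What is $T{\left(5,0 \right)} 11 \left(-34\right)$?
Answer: $0$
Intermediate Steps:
$T{\left(P,r \right)} = r^{2}$
$T{\left(5,0 \right)} 11 \left(-34\right) = 0^{2} \cdot 11 \left(-34\right) = 0 \cdot 11 \left(-34\right) = 0 \left(-34\right) = 0$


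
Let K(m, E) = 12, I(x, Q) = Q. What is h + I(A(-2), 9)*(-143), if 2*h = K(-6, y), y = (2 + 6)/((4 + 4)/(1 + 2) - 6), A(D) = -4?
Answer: -1281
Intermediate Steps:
y = -12/5 (y = 8/(8/3 - 6) = 8/(-10/3) = 8*(-3/10) = -12/5 ≈ -2.4000)
h = 6 (h = (½)*12 = 6)
h + I(A(-2), 9)*(-143) = 6 + 9*(-143) = 6 - 1287 = -1281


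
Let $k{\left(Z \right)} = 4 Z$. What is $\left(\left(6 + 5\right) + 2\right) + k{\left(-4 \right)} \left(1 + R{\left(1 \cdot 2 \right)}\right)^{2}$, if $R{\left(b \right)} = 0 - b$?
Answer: $-3$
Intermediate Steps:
$R{\left(b \right)} = - b$
$\left(\left(6 + 5\right) + 2\right) + k{\left(-4 \right)} \left(1 + R{\left(1 \cdot 2 \right)}\right)^{2} = \left(\left(6 + 5\right) + 2\right) + 4 \left(-4\right) \left(1 - 1 \cdot 2\right)^{2} = \left(11 + 2\right) - 16 \left(1 - 2\right)^{2} = 13 - 16 \left(1 - 2\right)^{2} = 13 - 16 \left(-1\right)^{2} = 13 - 16 = -3$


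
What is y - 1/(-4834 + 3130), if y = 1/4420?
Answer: 1531/1882920 ≈ 0.00081310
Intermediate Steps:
y = 1/4420 ≈ 0.00022624
y - 1/(-4834 + 3130) = 1/4420 - 1/(-4834 + 3130) = 1/4420 - 1/(-1704) = 1/4420 - 1*(-1/1704) = 1/4420 + 1/1704 = 1531/1882920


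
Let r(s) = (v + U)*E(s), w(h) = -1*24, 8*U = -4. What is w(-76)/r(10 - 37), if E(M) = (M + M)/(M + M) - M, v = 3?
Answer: -12/35 ≈ -0.34286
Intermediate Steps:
U = -½ (U = (⅛)*(-4) = -½ ≈ -0.50000)
E(M) = 1 - M (E(M) = (2*M)/((2*M)) - M = (2*M)*(1/(2*M)) - M = 1 - M)
w(h) = -24
r(s) = 5/2 - 5*s/2 (r(s) = (3 - ½)*(1 - s) = 5*(1 - s)/2 = 5/2 - 5*s/2)
w(-76)/r(10 - 37) = -24/(5/2 - 5*(10 - 37)/2) = -24/(5/2 - 5/2*(-27)) = -24/(5/2 + 135/2) = -24/70 = -24*1/70 = -12/35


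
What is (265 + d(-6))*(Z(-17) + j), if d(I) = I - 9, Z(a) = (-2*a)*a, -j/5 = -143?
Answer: 34250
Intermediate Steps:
j = 715 (j = -5*(-143) = 715)
Z(a) = -2*a**2
d(I) = -9 + I
(265 + d(-6))*(Z(-17) + j) = (265 + (-9 - 6))*(-2*(-17)**2 + 715) = (265 - 15)*(-2*289 + 715) = 250*(-578 + 715) = 250*137 = 34250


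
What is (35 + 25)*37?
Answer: 2220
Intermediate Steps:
(35 + 25)*37 = 60*37 = 2220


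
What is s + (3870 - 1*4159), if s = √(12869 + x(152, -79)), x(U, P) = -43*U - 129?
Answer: -289 + 2*√1551 ≈ -210.23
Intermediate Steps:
x(U, P) = -129 - 43*U
s = 2*√1551 (s = √(12869 + (-129 - 43*152)) = √(12869 + (-129 - 6536)) = √(12869 - 6665) = √6204 = 2*√1551 ≈ 78.766)
s + (3870 - 1*4159) = 2*√1551 + (3870 - 1*4159) = 2*√1551 + (3870 - 4159) = 2*√1551 - 289 = -289 + 2*√1551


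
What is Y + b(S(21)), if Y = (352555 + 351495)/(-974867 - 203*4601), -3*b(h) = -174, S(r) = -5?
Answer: 11001041/190887 ≈ 57.631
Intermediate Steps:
b(h) = 58 (b(h) = -⅓*(-174) = 58)
Y = -70405/190887 (Y = 704050/(-974867 - 934003) = 704050/(-1908870) = 704050*(-1/1908870) = -70405/190887 ≈ -0.36883)
Y + b(S(21)) = -70405/190887 + 58 = 11001041/190887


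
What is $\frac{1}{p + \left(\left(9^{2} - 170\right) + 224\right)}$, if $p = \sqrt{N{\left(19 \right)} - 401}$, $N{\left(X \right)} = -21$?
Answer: $\frac{135}{18647} - \frac{i \sqrt{422}}{18647} \approx 0.0072398 - 0.0011017 i$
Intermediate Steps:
$p = i \sqrt{422}$ ($p = \sqrt{-21 - 401} = \sqrt{-422} = i \sqrt{422} \approx 20.543 i$)
$\frac{1}{p + \left(\left(9^{2} - 170\right) + 224\right)} = \frac{1}{i \sqrt{422} + \left(\left(9^{2} - 170\right) + 224\right)} = \frac{1}{i \sqrt{422} + \left(\left(81 - 170\right) + 224\right)} = \frac{1}{i \sqrt{422} + \left(-89 + 224\right)} = \frac{1}{i \sqrt{422} + 135} = \frac{1}{135 + i \sqrt{422}}$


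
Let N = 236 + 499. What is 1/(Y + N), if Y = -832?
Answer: -1/97 ≈ -0.010309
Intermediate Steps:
N = 735
1/(Y + N) = 1/(-832 + 735) = 1/(-97) = -1/97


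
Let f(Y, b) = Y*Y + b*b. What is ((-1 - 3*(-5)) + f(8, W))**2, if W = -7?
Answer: 16129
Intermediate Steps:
f(Y, b) = Y**2 + b**2
((-1 - 3*(-5)) + f(8, W))**2 = ((-1 - 3*(-5)) + (8**2 + (-7)**2))**2 = ((-1 + 15) + (64 + 49))**2 = (14 + 113)**2 = 127**2 = 16129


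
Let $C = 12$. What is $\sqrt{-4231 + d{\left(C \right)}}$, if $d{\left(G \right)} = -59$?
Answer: $i \sqrt{4290} \approx 65.498 i$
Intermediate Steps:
$\sqrt{-4231 + d{\left(C \right)}} = \sqrt{-4231 - 59} = \sqrt{-4290} = i \sqrt{4290}$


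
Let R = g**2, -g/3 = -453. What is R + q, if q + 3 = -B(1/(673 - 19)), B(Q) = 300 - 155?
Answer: 1846733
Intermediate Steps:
g = 1359 (g = -3*(-453) = 1359)
R = 1846881 (R = 1359**2 = 1846881)
B(Q) = 145
q = -148 (q = -3 - 1*145 = -3 - 145 = -148)
R + q = 1846881 - 148 = 1846733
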